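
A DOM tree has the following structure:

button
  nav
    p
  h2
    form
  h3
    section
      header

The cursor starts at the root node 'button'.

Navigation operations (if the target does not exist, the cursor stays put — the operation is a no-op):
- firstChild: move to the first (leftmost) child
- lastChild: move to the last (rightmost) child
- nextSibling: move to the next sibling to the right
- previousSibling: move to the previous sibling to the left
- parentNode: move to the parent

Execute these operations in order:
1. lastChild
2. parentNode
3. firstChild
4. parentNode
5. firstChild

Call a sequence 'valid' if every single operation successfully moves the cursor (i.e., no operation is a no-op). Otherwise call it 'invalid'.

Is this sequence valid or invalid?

After 1 (lastChild): h3
After 2 (parentNode): button
After 3 (firstChild): nav
After 4 (parentNode): button
After 5 (firstChild): nav

Answer: valid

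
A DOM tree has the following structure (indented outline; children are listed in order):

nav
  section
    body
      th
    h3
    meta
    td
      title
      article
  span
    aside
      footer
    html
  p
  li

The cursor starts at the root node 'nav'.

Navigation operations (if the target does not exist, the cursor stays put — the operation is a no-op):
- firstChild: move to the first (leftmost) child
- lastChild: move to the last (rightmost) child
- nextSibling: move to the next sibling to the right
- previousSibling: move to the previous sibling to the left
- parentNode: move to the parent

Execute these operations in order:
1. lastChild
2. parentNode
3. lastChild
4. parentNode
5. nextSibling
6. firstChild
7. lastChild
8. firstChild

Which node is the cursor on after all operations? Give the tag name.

Answer: title

Derivation:
After 1 (lastChild): li
After 2 (parentNode): nav
After 3 (lastChild): li
After 4 (parentNode): nav
After 5 (nextSibling): nav (no-op, stayed)
After 6 (firstChild): section
After 7 (lastChild): td
After 8 (firstChild): title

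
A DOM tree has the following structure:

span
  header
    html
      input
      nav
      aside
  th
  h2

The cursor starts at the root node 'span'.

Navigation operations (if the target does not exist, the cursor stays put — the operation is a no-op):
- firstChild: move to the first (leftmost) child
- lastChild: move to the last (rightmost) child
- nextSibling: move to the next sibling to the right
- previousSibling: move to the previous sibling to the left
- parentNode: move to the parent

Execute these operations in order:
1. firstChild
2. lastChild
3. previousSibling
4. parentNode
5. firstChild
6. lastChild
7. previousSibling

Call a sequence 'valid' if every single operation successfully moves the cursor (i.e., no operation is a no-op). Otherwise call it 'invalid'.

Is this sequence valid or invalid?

After 1 (firstChild): header
After 2 (lastChild): html
After 3 (previousSibling): html (no-op, stayed)
After 4 (parentNode): header
After 5 (firstChild): html
After 6 (lastChild): aside
After 7 (previousSibling): nav

Answer: invalid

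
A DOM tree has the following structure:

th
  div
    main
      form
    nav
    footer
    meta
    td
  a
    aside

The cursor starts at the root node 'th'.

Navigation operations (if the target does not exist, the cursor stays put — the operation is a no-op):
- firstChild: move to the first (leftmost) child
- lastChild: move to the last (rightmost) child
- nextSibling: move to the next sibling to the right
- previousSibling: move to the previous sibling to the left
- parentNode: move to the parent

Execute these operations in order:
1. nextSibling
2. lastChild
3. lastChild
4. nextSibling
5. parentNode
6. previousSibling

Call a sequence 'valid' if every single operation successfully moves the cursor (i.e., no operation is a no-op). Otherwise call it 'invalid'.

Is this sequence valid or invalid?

After 1 (nextSibling): th (no-op, stayed)
After 2 (lastChild): a
After 3 (lastChild): aside
After 4 (nextSibling): aside (no-op, stayed)
After 5 (parentNode): a
After 6 (previousSibling): div

Answer: invalid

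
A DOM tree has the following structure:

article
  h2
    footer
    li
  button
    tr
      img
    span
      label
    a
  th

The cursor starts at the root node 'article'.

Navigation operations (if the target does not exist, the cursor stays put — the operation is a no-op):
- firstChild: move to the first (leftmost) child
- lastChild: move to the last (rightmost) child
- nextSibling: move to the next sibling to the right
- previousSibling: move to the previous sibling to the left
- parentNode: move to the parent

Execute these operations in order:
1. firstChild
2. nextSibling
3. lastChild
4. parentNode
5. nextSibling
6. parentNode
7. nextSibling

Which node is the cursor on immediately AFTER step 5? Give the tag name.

Answer: th

Derivation:
After 1 (firstChild): h2
After 2 (nextSibling): button
After 3 (lastChild): a
After 4 (parentNode): button
After 5 (nextSibling): th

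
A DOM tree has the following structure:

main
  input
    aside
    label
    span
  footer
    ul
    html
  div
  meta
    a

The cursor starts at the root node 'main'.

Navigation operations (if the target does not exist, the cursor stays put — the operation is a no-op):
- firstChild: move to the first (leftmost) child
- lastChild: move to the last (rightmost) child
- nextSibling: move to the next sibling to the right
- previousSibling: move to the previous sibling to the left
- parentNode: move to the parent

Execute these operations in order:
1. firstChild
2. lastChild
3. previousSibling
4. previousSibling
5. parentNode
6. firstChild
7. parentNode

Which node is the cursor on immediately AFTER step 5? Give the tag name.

Answer: input

Derivation:
After 1 (firstChild): input
After 2 (lastChild): span
After 3 (previousSibling): label
After 4 (previousSibling): aside
After 5 (parentNode): input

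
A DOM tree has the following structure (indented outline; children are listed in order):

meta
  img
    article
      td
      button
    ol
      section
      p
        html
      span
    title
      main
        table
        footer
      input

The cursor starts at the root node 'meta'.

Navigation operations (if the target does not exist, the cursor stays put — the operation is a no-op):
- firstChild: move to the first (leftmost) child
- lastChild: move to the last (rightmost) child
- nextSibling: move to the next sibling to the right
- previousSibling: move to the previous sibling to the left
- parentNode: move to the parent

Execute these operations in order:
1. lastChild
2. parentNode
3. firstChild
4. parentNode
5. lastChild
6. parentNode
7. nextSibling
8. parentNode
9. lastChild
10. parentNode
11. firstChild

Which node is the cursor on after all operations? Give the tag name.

After 1 (lastChild): img
After 2 (parentNode): meta
After 3 (firstChild): img
After 4 (parentNode): meta
After 5 (lastChild): img
After 6 (parentNode): meta
After 7 (nextSibling): meta (no-op, stayed)
After 8 (parentNode): meta (no-op, stayed)
After 9 (lastChild): img
After 10 (parentNode): meta
After 11 (firstChild): img

Answer: img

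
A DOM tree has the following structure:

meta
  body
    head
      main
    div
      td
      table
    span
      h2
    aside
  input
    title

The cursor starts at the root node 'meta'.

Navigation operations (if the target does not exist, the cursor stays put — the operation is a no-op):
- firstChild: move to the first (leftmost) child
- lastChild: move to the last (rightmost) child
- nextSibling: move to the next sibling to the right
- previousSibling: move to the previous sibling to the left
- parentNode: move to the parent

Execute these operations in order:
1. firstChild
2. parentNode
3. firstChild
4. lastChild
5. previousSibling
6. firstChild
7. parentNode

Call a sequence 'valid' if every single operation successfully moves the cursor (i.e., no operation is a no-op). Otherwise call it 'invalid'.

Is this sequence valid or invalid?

Answer: valid

Derivation:
After 1 (firstChild): body
After 2 (parentNode): meta
After 3 (firstChild): body
After 4 (lastChild): aside
After 5 (previousSibling): span
After 6 (firstChild): h2
After 7 (parentNode): span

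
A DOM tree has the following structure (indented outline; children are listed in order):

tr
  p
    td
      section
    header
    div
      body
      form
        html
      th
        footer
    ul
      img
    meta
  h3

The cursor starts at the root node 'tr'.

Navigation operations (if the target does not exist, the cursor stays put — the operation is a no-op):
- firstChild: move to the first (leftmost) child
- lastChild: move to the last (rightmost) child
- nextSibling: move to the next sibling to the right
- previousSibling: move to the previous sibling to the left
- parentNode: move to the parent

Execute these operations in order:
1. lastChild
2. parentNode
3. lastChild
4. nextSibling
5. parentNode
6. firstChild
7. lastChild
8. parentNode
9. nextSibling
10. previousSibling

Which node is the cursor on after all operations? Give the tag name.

Answer: p

Derivation:
After 1 (lastChild): h3
After 2 (parentNode): tr
After 3 (lastChild): h3
After 4 (nextSibling): h3 (no-op, stayed)
After 5 (parentNode): tr
After 6 (firstChild): p
After 7 (lastChild): meta
After 8 (parentNode): p
After 9 (nextSibling): h3
After 10 (previousSibling): p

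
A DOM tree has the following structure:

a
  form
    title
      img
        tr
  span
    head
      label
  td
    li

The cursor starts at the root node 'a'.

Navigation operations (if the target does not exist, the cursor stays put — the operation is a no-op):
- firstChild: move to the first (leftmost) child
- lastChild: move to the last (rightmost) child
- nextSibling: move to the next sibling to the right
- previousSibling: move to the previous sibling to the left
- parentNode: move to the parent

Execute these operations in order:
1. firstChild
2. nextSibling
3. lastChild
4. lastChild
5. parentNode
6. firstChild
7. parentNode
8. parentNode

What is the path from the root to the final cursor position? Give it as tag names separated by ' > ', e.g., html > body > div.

Answer: a > span

Derivation:
After 1 (firstChild): form
After 2 (nextSibling): span
After 3 (lastChild): head
After 4 (lastChild): label
After 5 (parentNode): head
After 6 (firstChild): label
After 7 (parentNode): head
After 8 (parentNode): span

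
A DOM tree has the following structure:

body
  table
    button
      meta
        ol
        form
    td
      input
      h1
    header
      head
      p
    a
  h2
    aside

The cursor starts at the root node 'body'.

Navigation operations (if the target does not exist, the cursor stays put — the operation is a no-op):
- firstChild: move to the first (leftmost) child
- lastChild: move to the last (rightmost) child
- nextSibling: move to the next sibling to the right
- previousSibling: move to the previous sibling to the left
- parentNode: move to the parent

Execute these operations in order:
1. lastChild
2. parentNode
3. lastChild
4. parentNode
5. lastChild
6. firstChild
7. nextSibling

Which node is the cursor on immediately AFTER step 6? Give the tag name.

Answer: aside

Derivation:
After 1 (lastChild): h2
After 2 (parentNode): body
After 3 (lastChild): h2
After 4 (parentNode): body
After 5 (lastChild): h2
After 6 (firstChild): aside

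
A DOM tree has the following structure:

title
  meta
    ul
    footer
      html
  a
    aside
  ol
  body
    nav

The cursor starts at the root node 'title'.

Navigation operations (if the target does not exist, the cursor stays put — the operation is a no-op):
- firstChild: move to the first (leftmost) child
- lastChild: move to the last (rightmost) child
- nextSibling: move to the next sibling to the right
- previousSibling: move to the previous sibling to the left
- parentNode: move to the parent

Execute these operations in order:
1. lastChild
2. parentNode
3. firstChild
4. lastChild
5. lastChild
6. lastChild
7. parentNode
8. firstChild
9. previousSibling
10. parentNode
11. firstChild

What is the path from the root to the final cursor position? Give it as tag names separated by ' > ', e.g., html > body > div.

Answer: title > meta > footer > html

Derivation:
After 1 (lastChild): body
After 2 (parentNode): title
After 3 (firstChild): meta
After 4 (lastChild): footer
After 5 (lastChild): html
After 6 (lastChild): html (no-op, stayed)
After 7 (parentNode): footer
After 8 (firstChild): html
After 9 (previousSibling): html (no-op, stayed)
After 10 (parentNode): footer
After 11 (firstChild): html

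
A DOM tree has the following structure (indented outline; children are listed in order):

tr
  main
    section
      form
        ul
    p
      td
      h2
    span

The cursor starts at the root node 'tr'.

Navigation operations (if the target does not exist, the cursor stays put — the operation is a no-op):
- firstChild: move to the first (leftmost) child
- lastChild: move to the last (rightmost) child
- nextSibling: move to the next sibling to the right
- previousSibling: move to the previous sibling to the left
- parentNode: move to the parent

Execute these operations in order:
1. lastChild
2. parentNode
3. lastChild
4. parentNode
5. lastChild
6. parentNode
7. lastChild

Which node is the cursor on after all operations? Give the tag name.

Answer: main

Derivation:
After 1 (lastChild): main
After 2 (parentNode): tr
After 3 (lastChild): main
After 4 (parentNode): tr
After 5 (lastChild): main
After 6 (parentNode): tr
After 7 (lastChild): main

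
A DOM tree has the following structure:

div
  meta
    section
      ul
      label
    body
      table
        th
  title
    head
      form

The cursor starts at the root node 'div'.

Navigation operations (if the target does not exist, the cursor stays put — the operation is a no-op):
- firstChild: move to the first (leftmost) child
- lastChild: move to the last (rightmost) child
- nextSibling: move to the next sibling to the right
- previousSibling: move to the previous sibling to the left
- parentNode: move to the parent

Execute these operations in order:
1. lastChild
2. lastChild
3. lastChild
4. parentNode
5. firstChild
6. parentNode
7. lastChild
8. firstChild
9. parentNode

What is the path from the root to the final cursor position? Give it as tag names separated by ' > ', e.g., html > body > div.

After 1 (lastChild): title
After 2 (lastChild): head
After 3 (lastChild): form
After 4 (parentNode): head
After 5 (firstChild): form
After 6 (parentNode): head
After 7 (lastChild): form
After 8 (firstChild): form (no-op, stayed)
After 9 (parentNode): head

Answer: div > title > head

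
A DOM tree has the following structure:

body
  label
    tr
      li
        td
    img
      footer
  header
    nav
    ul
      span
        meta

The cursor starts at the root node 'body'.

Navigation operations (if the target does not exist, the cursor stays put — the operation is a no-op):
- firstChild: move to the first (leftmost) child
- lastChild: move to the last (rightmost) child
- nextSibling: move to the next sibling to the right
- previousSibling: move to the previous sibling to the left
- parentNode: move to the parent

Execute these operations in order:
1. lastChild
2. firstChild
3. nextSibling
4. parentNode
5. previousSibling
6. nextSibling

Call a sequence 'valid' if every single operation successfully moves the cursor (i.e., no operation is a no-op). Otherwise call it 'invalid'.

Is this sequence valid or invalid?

After 1 (lastChild): header
After 2 (firstChild): nav
After 3 (nextSibling): ul
After 4 (parentNode): header
After 5 (previousSibling): label
After 6 (nextSibling): header

Answer: valid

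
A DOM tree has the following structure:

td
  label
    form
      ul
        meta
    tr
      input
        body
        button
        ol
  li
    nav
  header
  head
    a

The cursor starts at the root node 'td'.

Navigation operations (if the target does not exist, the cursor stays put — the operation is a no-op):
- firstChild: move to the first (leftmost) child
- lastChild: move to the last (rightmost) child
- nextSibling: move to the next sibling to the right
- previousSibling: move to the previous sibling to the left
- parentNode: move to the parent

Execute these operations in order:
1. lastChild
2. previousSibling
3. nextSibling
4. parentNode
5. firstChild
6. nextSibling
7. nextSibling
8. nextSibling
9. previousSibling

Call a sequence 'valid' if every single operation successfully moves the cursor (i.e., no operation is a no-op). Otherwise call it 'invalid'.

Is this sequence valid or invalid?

After 1 (lastChild): head
After 2 (previousSibling): header
After 3 (nextSibling): head
After 4 (parentNode): td
After 5 (firstChild): label
After 6 (nextSibling): li
After 7 (nextSibling): header
After 8 (nextSibling): head
After 9 (previousSibling): header

Answer: valid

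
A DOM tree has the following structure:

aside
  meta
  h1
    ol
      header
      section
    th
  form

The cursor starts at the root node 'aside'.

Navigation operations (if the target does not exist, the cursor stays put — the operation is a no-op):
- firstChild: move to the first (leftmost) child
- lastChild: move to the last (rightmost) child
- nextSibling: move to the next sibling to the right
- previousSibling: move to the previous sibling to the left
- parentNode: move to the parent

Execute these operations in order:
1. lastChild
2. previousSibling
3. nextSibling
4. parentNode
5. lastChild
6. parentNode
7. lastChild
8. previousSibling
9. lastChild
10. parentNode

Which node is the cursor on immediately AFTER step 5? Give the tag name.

After 1 (lastChild): form
After 2 (previousSibling): h1
After 3 (nextSibling): form
After 4 (parentNode): aside
After 5 (lastChild): form

Answer: form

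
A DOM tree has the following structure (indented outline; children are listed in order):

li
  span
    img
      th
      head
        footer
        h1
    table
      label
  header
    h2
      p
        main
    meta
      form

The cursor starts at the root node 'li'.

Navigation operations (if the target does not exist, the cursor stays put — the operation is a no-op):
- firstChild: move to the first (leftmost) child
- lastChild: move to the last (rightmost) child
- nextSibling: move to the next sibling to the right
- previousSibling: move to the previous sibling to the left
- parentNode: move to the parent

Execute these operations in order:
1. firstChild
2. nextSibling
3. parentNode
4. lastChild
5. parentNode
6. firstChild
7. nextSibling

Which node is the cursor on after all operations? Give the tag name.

Answer: header

Derivation:
After 1 (firstChild): span
After 2 (nextSibling): header
After 3 (parentNode): li
After 4 (lastChild): header
After 5 (parentNode): li
After 6 (firstChild): span
After 7 (nextSibling): header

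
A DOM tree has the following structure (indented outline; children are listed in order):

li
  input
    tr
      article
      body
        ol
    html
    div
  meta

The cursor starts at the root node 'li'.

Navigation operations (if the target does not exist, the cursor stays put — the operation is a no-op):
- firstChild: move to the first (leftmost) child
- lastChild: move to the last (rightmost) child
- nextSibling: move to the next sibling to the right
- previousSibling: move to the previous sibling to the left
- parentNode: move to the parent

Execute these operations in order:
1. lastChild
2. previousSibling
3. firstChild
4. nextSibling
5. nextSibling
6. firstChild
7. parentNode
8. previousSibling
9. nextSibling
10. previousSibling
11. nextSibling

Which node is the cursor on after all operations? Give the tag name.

After 1 (lastChild): meta
After 2 (previousSibling): input
After 3 (firstChild): tr
After 4 (nextSibling): html
After 5 (nextSibling): div
After 6 (firstChild): div (no-op, stayed)
After 7 (parentNode): input
After 8 (previousSibling): input (no-op, stayed)
After 9 (nextSibling): meta
After 10 (previousSibling): input
After 11 (nextSibling): meta

Answer: meta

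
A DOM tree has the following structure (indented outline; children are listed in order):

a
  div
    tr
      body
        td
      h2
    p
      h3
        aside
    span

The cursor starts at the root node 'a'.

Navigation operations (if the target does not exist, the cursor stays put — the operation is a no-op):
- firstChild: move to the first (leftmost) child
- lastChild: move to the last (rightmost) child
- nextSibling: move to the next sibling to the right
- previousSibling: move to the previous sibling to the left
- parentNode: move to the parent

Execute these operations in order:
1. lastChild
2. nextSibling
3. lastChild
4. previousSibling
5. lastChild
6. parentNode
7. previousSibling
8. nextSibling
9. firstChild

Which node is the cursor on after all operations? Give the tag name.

After 1 (lastChild): div
After 2 (nextSibling): div (no-op, stayed)
After 3 (lastChild): span
After 4 (previousSibling): p
After 5 (lastChild): h3
After 6 (parentNode): p
After 7 (previousSibling): tr
After 8 (nextSibling): p
After 9 (firstChild): h3

Answer: h3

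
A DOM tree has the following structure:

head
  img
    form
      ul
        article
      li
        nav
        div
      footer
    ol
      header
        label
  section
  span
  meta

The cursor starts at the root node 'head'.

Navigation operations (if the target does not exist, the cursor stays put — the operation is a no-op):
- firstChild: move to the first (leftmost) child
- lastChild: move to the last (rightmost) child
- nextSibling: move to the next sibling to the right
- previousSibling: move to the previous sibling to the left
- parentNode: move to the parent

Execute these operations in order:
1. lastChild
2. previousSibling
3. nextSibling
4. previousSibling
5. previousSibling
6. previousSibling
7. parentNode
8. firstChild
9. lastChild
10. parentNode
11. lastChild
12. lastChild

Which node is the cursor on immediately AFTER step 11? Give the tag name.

After 1 (lastChild): meta
After 2 (previousSibling): span
After 3 (nextSibling): meta
After 4 (previousSibling): span
After 5 (previousSibling): section
After 6 (previousSibling): img
After 7 (parentNode): head
After 8 (firstChild): img
After 9 (lastChild): ol
After 10 (parentNode): img
After 11 (lastChild): ol

Answer: ol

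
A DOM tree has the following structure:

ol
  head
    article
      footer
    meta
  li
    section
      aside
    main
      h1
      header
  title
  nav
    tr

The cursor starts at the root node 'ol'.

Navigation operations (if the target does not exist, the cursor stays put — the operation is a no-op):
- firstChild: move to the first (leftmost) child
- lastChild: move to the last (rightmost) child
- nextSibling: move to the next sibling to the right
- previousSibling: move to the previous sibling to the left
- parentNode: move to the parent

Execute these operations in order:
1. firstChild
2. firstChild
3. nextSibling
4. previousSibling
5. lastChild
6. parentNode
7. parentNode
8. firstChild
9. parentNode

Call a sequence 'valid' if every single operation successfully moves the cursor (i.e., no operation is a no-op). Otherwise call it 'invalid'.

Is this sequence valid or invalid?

After 1 (firstChild): head
After 2 (firstChild): article
After 3 (nextSibling): meta
After 4 (previousSibling): article
After 5 (lastChild): footer
After 6 (parentNode): article
After 7 (parentNode): head
After 8 (firstChild): article
After 9 (parentNode): head

Answer: valid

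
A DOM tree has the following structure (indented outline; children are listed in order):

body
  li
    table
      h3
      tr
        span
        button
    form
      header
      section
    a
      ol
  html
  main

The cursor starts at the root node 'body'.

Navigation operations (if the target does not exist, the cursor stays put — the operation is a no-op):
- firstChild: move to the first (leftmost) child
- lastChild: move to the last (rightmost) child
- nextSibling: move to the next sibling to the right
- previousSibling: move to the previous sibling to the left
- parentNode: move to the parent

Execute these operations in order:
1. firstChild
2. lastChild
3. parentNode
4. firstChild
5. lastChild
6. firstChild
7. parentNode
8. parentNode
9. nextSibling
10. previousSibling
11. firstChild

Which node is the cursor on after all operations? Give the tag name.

After 1 (firstChild): li
After 2 (lastChild): a
After 3 (parentNode): li
After 4 (firstChild): table
After 5 (lastChild): tr
After 6 (firstChild): span
After 7 (parentNode): tr
After 8 (parentNode): table
After 9 (nextSibling): form
After 10 (previousSibling): table
After 11 (firstChild): h3

Answer: h3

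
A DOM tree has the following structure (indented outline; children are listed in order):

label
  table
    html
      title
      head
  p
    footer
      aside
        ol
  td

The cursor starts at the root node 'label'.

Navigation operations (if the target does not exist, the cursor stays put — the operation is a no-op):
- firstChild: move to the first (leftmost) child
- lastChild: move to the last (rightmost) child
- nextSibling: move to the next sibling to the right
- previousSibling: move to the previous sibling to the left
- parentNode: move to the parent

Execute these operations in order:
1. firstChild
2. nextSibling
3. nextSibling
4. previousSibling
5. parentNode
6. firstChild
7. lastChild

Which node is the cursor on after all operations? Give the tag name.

Answer: html

Derivation:
After 1 (firstChild): table
After 2 (nextSibling): p
After 3 (nextSibling): td
After 4 (previousSibling): p
After 5 (parentNode): label
After 6 (firstChild): table
After 7 (lastChild): html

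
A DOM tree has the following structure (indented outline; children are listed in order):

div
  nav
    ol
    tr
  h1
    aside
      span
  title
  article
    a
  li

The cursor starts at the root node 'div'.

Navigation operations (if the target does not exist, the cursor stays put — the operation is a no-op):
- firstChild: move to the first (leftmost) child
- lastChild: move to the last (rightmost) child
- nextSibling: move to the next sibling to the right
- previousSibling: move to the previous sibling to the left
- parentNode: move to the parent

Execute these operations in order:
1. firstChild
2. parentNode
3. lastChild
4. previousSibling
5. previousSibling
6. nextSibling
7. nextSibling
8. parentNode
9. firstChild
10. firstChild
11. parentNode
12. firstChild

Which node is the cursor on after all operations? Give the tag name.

After 1 (firstChild): nav
After 2 (parentNode): div
After 3 (lastChild): li
After 4 (previousSibling): article
After 5 (previousSibling): title
After 6 (nextSibling): article
After 7 (nextSibling): li
After 8 (parentNode): div
After 9 (firstChild): nav
After 10 (firstChild): ol
After 11 (parentNode): nav
After 12 (firstChild): ol

Answer: ol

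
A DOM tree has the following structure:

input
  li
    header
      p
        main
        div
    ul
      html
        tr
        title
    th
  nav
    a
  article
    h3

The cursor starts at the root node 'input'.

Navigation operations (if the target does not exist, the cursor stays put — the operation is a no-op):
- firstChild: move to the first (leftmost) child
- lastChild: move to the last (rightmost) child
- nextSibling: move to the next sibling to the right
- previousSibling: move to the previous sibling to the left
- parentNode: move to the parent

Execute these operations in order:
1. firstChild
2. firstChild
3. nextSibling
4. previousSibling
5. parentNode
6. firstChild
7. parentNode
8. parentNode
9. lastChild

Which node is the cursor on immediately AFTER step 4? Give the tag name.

After 1 (firstChild): li
After 2 (firstChild): header
After 3 (nextSibling): ul
After 4 (previousSibling): header

Answer: header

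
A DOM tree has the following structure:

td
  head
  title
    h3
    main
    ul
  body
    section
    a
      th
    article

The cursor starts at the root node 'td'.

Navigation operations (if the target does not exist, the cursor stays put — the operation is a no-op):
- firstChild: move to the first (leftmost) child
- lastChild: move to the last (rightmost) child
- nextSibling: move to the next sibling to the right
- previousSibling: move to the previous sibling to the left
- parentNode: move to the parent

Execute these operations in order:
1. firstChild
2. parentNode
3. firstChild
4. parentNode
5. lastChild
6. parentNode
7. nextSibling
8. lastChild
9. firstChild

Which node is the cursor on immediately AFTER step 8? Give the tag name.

Answer: body

Derivation:
After 1 (firstChild): head
After 2 (parentNode): td
After 3 (firstChild): head
After 4 (parentNode): td
After 5 (lastChild): body
After 6 (parentNode): td
After 7 (nextSibling): td (no-op, stayed)
After 8 (lastChild): body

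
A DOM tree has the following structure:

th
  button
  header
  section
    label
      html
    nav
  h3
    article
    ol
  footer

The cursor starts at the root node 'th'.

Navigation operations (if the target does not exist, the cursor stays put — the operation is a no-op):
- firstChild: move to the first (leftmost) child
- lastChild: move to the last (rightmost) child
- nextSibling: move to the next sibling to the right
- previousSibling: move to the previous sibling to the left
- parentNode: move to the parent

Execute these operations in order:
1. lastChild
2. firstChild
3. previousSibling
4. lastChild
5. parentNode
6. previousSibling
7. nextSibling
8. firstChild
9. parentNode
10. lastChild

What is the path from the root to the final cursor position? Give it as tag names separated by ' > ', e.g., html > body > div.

Answer: th > h3 > ol

Derivation:
After 1 (lastChild): footer
After 2 (firstChild): footer (no-op, stayed)
After 3 (previousSibling): h3
After 4 (lastChild): ol
After 5 (parentNode): h3
After 6 (previousSibling): section
After 7 (nextSibling): h3
After 8 (firstChild): article
After 9 (parentNode): h3
After 10 (lastChild): ol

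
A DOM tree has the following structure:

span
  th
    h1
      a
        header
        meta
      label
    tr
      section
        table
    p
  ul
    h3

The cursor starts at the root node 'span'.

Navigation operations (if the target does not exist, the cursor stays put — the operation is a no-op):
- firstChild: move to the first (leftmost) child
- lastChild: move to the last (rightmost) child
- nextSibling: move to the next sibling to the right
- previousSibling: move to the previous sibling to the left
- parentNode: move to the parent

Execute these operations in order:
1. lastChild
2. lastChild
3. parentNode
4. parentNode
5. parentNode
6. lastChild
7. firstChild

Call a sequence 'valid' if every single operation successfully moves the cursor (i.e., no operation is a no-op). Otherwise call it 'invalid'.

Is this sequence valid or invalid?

Answer: invalid

Derivation:
After 1 (lastChild): ul
After 2 (lastChild): h3
After 3 (parentNode): ul
After 4 (parentNode): span
After 5 (parentNode): span (no-op, stayed)
After 6 (lastChild): ul
After 7 (firstChild): h3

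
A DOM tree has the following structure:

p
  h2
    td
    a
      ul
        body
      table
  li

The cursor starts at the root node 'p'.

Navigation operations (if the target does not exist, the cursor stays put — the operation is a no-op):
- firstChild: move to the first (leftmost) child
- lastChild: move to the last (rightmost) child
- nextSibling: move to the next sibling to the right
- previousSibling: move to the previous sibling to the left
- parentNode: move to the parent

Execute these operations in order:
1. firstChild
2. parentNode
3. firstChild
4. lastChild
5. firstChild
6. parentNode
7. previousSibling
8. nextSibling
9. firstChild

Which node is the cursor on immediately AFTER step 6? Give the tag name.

After 1 (firstChild): h2
After 2 (parentNode): p
After 3 (firstChild): h2
After 4 (lastChild): a
After 5 (firstChild): ul
After 6 (parentNode): a

Answer: a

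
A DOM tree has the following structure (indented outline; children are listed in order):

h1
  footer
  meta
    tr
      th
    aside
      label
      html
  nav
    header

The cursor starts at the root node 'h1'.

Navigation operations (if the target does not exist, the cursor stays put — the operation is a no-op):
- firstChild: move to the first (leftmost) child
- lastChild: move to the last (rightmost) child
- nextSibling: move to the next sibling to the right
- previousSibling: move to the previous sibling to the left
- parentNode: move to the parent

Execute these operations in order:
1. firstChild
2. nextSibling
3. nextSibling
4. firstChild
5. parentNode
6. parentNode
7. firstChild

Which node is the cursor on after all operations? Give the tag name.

Answer: footer

Derivation:
After 1 (firstChild): footer
After 2 (nextSibling): meta
After 3 (nextSibling): nav
After 4 (firstChild): header
After 5 (parentNode): nav
After 6 (parentNode): h1
After 7 (firstChild): footer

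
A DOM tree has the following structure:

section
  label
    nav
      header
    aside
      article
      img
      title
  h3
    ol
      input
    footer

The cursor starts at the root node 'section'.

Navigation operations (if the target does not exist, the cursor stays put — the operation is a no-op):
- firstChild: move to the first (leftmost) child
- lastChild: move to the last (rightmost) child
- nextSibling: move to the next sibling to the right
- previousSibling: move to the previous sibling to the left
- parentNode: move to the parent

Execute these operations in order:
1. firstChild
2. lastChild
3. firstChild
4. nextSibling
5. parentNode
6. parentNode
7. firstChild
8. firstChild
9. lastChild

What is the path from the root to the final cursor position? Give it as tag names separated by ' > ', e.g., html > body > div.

Answer: section > label > nav > header

Derivation:
After 1 (firstChild): label
After 2 (lastChild): aside
After 3 (firstChild): article
After 4 (nextSibling): img
After 5 (parentNode): aside
After 6 (parentNode): label
After 7 (firstChild): nav
After 8 (firstChild): header
After 9 (lastChild): header (no-op, stayed)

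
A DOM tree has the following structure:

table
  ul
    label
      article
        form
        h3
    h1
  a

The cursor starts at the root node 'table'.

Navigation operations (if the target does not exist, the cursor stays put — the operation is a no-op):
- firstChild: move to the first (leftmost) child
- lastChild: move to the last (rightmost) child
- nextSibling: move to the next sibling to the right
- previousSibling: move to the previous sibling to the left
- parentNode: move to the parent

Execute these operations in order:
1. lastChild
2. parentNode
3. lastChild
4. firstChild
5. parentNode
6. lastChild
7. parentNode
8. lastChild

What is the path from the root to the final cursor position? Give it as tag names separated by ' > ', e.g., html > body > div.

Answer: table > a

Derivation:
After 1 (lastChild): a
After 2 (parentNode): table
After 3 (lastChild): a
After 4 (firstChild): a (no-op, stayed)
After 5 (parentNode): table
After 6 (lastChild): a
After 7 (parentNode): table
After 8 (lastChild): a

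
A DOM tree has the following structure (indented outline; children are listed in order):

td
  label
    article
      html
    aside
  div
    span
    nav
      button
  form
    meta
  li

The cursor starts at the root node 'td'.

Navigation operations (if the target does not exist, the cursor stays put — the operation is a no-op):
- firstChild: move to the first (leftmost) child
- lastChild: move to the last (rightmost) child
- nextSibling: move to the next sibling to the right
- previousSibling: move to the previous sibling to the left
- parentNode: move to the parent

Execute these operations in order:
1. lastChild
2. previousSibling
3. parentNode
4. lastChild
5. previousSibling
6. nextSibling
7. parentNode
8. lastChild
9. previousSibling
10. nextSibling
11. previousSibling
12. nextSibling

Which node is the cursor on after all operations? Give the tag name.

Answer: li

Derivation:
After 1 (lastChild): li
After 2 (previousSibling): form
After 3 (parentNode): td
After 4 (lastChild): li
After 5 (previousSibling): form
After 6 (nextSibling): li
After 7 (parentNode): td
After 8 (lastChild): li
After 9 (previousSibling): form
After 10 (nextSibling): li
After 11 (previousSibling): form
After 12 (nextSibling): li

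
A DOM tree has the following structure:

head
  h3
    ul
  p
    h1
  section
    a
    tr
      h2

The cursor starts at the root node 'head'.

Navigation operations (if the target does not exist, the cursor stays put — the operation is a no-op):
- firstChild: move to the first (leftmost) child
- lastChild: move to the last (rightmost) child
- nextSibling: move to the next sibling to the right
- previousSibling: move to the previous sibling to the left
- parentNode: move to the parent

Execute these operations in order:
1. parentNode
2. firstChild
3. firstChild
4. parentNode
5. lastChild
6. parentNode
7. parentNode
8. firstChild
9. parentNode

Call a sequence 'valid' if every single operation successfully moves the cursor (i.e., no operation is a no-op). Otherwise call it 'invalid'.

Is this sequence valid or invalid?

After 1 (parentNode): head (no-op, stayed)
After 2 (firstChild): h3
After 3 (firstChild): ul
After 4 (parentNode): h3
After 5 (lastChild): ul
After 6 (parentNode): h3
After 7 (parentNode): head
After 8 (firstChild): h3
After 9 (parentNode): head

Answer: invalid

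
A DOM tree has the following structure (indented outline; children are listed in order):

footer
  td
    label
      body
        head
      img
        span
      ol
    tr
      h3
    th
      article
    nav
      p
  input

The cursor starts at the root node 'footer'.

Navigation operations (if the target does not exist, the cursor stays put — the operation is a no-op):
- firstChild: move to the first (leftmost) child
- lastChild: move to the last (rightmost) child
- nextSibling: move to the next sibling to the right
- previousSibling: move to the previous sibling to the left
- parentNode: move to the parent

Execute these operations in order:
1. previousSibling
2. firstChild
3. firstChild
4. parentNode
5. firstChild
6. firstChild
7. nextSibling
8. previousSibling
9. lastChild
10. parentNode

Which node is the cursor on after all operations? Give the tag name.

Answer: body

Derivation:
After 1 (previousSibling): footer (no-op, stayed)
After 2 (firstChild): td
After 3 (firstChild): label
After 4 (parentNode): td
After 5 (firstChild): label
After 6 (firstChild): body
After 7 (nextSibling): img
After 8 (previousSibling): body
After 9 (lastChild): head
After 10 (parentNode): body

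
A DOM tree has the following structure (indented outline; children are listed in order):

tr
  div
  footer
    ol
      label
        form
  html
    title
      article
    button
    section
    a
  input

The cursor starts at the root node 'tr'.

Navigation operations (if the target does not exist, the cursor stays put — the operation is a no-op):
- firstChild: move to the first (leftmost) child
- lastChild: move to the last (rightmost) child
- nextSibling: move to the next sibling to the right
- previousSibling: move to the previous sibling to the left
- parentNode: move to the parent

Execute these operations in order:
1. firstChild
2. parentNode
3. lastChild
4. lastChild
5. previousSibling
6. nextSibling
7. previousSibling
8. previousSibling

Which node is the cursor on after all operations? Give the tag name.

Answer: footer

Derivation:
After 1 (firstChild): div
After 2 (parentNode): tr
After 3 (lastChild): input
After 4 (lastChild): input (no-op, stayed)
After 5 (previousSibling): html
After 6 (nextSibling): input
After 7 (previousSibling): html
After 8 (previousSibling): footer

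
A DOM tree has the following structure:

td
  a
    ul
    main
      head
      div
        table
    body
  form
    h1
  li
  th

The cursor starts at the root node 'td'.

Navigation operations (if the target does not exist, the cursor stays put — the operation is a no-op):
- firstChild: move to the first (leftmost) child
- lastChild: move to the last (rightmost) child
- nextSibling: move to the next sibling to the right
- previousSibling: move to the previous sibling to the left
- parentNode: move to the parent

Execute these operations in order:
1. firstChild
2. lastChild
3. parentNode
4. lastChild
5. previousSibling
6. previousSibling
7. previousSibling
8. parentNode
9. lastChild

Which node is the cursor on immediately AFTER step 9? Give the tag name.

After 1 (firstChild): a
After 2 (lastChild): body
After 3 (parentNode): a
After 4 (lastChild): body
After 5 (previousSibling): main
After 6 (previousSibling): ul
After 7 (previousSibling): ul (no-op, stayed)
After 8 (parentNode): a
After 9 (lastChild): body

Answer: body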